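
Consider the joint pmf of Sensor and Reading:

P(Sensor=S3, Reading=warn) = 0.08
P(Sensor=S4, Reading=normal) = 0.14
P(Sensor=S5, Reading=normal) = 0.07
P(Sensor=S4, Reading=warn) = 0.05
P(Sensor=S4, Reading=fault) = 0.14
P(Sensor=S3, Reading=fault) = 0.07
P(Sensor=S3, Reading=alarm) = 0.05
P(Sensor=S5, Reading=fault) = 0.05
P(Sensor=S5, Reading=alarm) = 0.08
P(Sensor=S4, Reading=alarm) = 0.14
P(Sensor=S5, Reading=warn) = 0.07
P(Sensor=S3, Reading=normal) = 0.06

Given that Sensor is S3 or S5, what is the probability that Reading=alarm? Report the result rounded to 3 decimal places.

P(Sensor=S3) = 0.06 + 0.08 + 0.05 + 0.07 = 0.26.
P(Sensor=S5) = 0.07 + 0.07 + 0.08 + 0.05 = 0.27.
P(Sensor ∈ {S3, S5}) = 0.26 + 0.27 = 0.53; P(Reading=alarm, Sensor ∈ {S3, S5}) = 0.05 + 0.08 = 0.13.
P(Reading=alarm | Sensor ∈ {S3, S5}) = 0.13/0.53 = 0.245.

0.245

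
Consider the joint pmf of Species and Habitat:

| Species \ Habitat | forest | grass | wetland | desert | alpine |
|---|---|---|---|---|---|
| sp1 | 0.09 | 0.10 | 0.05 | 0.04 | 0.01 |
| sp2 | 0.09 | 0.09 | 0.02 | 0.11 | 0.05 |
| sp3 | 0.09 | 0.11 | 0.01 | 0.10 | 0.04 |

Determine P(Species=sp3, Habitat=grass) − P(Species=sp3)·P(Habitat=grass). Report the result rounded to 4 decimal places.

0.0050

P(Species=sp3) = 0.09 + 0.11 + 0.01 + 0.10 + 0.04 = 0.35.
P(Habitat=grass) = 0.10 + 0.09 + 0.11 = 0.30.
P(Species=sp3, Habitat=grass) − P(Species=sp3)P(Habitat=grass) = 0.11 − 0.35×0.30 = 0.0050.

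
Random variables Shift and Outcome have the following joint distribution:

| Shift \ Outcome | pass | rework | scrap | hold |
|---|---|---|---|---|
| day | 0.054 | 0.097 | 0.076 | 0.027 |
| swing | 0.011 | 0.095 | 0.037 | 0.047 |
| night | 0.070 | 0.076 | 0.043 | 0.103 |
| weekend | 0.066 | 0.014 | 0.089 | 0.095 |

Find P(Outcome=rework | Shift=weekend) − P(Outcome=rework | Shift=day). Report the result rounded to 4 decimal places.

-0.3289

P(Shift=weekend) = 0.066 + 0.014 + 0.089 + 0.095 = 0.264; P(Outcome=rework | Shift=weekend) = 0.014/0.264 = 0.05303.
P(Shift=day) = 0.054 + 0.097 + 0.076 + 0.027 = 0.254; P(Outcome=rework | Shift=day) = 0.097/0.254 = 0.38189.
Difference = -0.3289.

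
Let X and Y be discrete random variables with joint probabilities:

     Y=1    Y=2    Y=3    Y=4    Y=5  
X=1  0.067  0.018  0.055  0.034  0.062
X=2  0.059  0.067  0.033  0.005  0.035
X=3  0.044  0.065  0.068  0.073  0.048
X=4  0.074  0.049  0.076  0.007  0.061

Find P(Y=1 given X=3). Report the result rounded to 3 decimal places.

P(X=3) = 0.044 + 0.065 + 0.068 + 0.073 + 0.048 = 0.298.
P(Y=1 | X=3) = 0.044/0.298 = 0.148.

0.148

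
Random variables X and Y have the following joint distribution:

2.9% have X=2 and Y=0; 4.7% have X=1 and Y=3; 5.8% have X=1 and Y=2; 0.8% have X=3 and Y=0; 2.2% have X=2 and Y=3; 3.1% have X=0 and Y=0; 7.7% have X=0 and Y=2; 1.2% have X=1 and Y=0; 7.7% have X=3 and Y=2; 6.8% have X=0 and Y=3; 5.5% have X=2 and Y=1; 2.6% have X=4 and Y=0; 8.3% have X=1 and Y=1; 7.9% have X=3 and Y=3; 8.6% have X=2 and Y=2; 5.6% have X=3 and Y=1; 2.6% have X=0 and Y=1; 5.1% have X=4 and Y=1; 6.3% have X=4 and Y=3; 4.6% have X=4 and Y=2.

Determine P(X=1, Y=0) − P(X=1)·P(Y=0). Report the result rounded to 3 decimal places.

-0.009

P(X=1) = 0.012 + 0.083 + 0.058 + 0.047 = 0.200.
P(Y=0) = 0.031 + 0.012 + 0.029 + 0.008 + 0.026 = 0.106.
P(X=1, Y=0) − P(X=1)P(Y=0) = 0.012 − 0.200×0.106 = -0.009.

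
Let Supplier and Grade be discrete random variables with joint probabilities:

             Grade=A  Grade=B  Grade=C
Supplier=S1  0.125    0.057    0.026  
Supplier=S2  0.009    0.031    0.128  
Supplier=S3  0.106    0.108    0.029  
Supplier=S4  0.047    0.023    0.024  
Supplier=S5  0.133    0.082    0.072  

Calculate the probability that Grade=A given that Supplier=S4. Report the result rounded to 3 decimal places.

0.500

P(Supplier=S4) = 0.047 + 0.023 + 0.024 = 0.094.
P(Grade=A | Supplier=S4) = 0.047/0.094 = 0.500.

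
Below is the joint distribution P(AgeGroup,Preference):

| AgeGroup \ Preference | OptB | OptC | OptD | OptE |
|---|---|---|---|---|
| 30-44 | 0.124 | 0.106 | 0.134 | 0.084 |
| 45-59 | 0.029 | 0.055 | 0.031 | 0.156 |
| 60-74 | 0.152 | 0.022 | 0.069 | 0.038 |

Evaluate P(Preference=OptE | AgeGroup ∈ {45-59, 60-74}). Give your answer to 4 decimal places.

P(AgeGroup=45-59) = 0.029 + 0.055 + 0.031 + 0.156 = 0.271.
P(AgeGroup=60-74) = 0.152 + 0.022 + 0.069 + 0.038 = 0.281.
P(AgeGroup ∈ {45-59, 60-74}) = 0.271 + 0.281 = 0.552; P(Preference=OptE, AgeGroup ∈ {45-59, 60-74}) = 0.156 + 0.038 = 0.194.
P(Preference=OptE | AgeGroup ∈ {45-59, 60-74}) = 0.194/0.552 = 0.3514.

0.3514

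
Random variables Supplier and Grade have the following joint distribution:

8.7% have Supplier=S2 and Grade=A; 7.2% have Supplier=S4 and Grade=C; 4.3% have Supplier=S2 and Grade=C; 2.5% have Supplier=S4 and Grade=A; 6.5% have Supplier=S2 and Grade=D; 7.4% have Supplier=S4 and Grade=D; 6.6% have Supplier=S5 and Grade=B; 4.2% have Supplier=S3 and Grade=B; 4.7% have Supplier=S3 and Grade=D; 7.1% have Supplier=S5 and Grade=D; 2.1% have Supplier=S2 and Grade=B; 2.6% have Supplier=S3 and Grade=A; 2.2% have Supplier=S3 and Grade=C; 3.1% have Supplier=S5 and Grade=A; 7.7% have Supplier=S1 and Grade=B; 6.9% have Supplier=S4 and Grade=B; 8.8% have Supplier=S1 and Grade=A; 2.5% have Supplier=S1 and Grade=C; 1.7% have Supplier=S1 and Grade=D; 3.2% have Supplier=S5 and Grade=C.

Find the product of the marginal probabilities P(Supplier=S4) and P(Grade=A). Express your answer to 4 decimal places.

P(Supplier=S4) = 0.025 + 0.069 + 0.072 + 0.074 = 0.240.
P(Grade=A) = 0.088 + 0.087 + 0.026 + 0.025 + 0.031 = 0.257.
Product: 0.240 × 0.257 = 0.0617.

0.0617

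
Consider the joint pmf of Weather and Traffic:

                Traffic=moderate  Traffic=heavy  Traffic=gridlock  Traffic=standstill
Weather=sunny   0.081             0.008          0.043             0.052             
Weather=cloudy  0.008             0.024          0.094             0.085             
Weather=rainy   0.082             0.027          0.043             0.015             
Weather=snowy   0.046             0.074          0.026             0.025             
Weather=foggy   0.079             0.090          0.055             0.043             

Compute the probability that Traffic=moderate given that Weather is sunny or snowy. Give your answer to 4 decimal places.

0.3577

P(Weather=sunny) = 0.081 + 0.008 + 0.043 + 0.052 = 0.184.
P(Weather=snowy) = 0.046 + 0.074 + 0.026 + 0.025 = 0.171.
P(Weather ∈ {sunny, snowy}) = 0.184 + 0.171 = 0.355; P(Traffic=moderate, Weather ∈ {sunny, snowy}) = 0.081 + 0.046 = 0.127.
P(Traffic=moderate | Weather ∈ {sunny, snowy}) = 0.127/0.355 = 0.3577.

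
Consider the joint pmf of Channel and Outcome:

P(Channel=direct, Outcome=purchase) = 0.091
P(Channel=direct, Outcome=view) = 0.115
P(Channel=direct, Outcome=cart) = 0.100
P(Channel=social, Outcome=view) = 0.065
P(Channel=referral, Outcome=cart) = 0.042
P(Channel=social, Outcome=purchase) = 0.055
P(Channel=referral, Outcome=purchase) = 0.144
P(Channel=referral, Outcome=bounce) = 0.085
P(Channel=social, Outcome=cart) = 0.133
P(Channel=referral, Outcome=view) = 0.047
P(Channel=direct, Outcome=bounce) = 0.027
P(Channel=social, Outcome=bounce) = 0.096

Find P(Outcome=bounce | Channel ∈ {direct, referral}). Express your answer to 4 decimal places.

0.1720

P(Channel=direct) = 0.027 + 0.115 + 0.100 + 0.091 = 0.333.
P(Channel=referral) = 0.085 + 0.047 + 0.042 + 0.144 = 0.318.
P(Channel ∈ {direct, referral}) = 0.333 + 0.318 = 0.651; P(Outcome=bounce, Channel ∈ {direct, referral}) = 0.027 + 0.085 = 0.112.
P(Outcome=bounce | Channel ∈ {direct, referral}) = 0.112/0.651 = 0.1720.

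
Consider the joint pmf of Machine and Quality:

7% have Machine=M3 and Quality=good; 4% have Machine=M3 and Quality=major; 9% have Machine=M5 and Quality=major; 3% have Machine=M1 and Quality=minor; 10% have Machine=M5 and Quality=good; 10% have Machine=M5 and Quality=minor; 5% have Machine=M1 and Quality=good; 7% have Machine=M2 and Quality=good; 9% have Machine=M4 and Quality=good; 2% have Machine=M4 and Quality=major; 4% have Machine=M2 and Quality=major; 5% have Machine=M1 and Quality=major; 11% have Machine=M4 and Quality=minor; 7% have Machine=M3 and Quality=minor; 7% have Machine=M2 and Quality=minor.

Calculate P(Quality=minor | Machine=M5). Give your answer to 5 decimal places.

0.34483

P(Machine=M5) = 0.10 + 0.10 + 0.09 = 0.29.
P(Quality=minor | Machine=M5) = 0.10/0.29 = 0.34483.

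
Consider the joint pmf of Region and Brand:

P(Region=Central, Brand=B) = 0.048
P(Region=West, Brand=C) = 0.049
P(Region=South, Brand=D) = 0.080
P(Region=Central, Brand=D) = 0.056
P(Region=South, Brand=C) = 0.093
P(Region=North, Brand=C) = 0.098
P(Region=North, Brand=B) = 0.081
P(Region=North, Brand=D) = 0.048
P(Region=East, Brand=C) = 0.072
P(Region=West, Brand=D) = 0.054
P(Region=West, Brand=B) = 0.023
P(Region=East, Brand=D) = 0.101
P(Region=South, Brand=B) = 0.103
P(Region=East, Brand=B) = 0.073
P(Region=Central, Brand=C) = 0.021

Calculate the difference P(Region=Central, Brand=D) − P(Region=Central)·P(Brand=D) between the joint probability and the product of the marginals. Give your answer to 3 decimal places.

P(Region=Central) = 0.048 + 0.021 + 0.056 = 0.125.
P(Brand=D) = 0.048 + 0.080 + 0.101 + 0.054 + 0.056 = 0.339.
P(Region=Central, Brand=D) − P(Region=Central)P(Brand=D) = 0.056 − 0.125×0.339 = 0.014.

0.014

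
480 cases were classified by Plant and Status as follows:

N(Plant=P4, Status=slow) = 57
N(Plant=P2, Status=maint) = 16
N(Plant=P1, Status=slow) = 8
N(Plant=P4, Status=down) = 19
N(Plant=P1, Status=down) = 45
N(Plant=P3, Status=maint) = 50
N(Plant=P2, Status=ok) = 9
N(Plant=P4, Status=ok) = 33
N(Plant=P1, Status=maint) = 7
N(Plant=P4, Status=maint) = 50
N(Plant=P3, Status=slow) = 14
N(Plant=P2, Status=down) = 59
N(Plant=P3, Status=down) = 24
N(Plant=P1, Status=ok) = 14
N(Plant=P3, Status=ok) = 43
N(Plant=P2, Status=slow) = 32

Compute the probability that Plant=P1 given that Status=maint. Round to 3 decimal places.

0.057

Total with Status=maint: 7 + 16 + 50 + 50 = 123.
P(Plant=P1 | Status=maint) = 7/123 = 0.057.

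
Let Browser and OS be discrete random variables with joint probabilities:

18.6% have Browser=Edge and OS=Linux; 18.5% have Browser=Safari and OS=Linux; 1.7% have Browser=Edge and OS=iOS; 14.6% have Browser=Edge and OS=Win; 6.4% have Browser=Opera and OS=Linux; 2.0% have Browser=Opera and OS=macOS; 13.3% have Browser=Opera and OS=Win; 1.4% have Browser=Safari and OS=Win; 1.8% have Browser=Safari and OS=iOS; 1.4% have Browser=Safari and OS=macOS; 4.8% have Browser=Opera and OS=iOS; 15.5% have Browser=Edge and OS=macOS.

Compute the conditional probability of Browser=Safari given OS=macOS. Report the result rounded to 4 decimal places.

0.0741

P(OS=macOS) = 0.014 + 0.155 + 0.020 = 0.189.
P(Browser=Safari | OS=macOS) = 0.014/0.189 = 0.0741.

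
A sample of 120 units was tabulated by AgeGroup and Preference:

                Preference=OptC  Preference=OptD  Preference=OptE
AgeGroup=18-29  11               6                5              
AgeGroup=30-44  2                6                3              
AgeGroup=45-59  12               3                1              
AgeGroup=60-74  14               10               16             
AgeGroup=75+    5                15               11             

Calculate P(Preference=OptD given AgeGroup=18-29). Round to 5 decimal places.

0.27273

Total with AgeGroup=18-29: 11 + 6 + 5 = 22.
P(Preference=OptD | AgeGroup=18-29) = 6/22 = 0.27273.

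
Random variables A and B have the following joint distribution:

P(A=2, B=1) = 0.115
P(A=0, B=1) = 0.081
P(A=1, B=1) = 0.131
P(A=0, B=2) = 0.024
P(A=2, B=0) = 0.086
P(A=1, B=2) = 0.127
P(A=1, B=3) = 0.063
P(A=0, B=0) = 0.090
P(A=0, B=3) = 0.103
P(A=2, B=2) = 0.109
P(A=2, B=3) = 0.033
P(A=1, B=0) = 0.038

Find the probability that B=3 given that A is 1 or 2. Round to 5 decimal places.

P(A=1) = 0.038 + 0.131 + 0.127 + 0.063 = 0.359.
P(A=2) = 0.086 + 0.115 + 0.109 + 0.033 = 0.343.
P(A ∈ {1, 2}) = 0.359 + 0.343 = 0.702; P(B=3, A ∈ {1, 2}) = 0.063 + 0.033 = 0.096.
P(B=3 | A ∈ {1, 2}) = 0.096/0.702 = 0.13675.

0.13675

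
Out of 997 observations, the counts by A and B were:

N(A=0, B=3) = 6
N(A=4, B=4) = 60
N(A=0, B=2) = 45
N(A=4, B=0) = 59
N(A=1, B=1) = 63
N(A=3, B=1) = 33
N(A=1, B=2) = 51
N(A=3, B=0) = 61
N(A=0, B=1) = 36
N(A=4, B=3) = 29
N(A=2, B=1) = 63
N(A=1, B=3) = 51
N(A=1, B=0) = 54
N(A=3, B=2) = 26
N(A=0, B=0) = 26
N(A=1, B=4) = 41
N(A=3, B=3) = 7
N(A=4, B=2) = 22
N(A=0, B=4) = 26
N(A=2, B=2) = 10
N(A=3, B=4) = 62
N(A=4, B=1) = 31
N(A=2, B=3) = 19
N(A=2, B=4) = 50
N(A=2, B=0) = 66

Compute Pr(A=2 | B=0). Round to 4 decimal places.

0.2481

Total with B=0: 26 + 54 + 66 + 61 + 59 = 266.
P(A=2 | B=0) = 66/266 = 0.2481.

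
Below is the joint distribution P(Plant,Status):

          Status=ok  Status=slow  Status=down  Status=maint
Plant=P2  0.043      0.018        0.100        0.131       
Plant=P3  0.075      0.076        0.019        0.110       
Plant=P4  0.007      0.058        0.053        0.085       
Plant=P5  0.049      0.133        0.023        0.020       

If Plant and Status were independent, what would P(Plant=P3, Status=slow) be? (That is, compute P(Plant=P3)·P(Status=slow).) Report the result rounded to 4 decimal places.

0.0798

P(Plant=P3) = 0.075 + 0.076 + 0.019 + 0.110 = 0.280.
P(Status=slow) = 0.018 + 0.076 + 0.058 + 0.133 = 0.285.
Product: 0.280 × 0.285 = 0.0798.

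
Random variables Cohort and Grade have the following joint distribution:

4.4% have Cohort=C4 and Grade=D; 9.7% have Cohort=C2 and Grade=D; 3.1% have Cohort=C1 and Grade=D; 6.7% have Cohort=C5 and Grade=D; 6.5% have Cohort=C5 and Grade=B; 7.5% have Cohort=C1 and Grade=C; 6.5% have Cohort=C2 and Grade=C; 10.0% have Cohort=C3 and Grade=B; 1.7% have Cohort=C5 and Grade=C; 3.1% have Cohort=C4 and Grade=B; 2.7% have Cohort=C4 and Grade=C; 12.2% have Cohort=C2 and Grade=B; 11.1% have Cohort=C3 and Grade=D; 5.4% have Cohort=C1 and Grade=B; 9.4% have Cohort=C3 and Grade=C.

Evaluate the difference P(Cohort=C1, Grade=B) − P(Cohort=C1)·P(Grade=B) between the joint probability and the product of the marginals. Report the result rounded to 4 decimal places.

-0.0055

P(Cohort=C1) = 0.054 + 0.075 + 0.031 = 0.160.
P(Grade=B) = 0.054 + 0.122 + 0.100 + 0.031 + 0.065 = 0.372.
P(Cohort=C1, Grade=B) − P(Cohort=C1)P(Grade=B) = 0.054 − 0.160×0.372 = -0.0055.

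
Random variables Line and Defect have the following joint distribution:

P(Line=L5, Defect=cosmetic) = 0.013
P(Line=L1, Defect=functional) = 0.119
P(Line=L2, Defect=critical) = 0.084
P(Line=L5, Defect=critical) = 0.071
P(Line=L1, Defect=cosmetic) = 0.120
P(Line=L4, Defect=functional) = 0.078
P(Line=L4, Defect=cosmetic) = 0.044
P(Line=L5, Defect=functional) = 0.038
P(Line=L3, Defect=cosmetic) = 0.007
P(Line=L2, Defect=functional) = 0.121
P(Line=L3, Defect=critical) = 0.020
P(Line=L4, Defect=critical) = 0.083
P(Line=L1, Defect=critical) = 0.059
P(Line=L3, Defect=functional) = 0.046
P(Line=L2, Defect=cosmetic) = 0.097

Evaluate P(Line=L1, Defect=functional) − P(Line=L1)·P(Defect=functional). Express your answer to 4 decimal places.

-0.0008

P(Line=L1) = 0.120 + 0.119 + 0.059 = 0.298.
P(Defect=functional) = 0.119 + 0.121 + 0.046 + 0.078 + 0.038 = 0.402.
P(Line=L1, Defect=functional) − P(Line=L1)P(Defect=functional) = 0.119 − 0.298×0.402 = -0.0008.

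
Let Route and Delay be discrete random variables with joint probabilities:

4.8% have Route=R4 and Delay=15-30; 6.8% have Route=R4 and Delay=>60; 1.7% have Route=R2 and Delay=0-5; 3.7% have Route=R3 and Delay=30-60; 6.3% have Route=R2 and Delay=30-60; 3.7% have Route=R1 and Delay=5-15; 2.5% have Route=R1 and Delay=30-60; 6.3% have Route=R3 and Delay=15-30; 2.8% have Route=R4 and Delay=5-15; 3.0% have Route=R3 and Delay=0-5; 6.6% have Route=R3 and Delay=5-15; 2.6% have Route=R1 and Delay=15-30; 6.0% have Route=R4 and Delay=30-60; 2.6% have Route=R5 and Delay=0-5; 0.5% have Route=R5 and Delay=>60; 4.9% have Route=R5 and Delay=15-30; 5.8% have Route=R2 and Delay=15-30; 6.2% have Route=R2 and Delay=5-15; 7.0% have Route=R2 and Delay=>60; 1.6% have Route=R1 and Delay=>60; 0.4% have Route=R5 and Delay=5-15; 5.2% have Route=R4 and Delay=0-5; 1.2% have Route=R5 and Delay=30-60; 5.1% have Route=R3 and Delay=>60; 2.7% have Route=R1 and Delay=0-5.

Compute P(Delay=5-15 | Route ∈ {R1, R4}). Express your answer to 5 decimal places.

0.16796

P(Route=R1) = 0.027 + 0.037 + 0.026 + 0.025 + 0.016 = 0.131.
P(Route=R4) = 0.052 + 0.028 + 0.048 + 0.060 + 0.068 = 0.256.
P(Route ∈ {R1, R4}) = 0.131 + 0.256 = 0.387; P(Delay=5-15, Route ∈ {R1, R4}) = 0.037 + 0.028 = 0.065.
P(Delay=5-15 | Route ∈ {R1, R4}) = 0.065/0.387 = 0.16796.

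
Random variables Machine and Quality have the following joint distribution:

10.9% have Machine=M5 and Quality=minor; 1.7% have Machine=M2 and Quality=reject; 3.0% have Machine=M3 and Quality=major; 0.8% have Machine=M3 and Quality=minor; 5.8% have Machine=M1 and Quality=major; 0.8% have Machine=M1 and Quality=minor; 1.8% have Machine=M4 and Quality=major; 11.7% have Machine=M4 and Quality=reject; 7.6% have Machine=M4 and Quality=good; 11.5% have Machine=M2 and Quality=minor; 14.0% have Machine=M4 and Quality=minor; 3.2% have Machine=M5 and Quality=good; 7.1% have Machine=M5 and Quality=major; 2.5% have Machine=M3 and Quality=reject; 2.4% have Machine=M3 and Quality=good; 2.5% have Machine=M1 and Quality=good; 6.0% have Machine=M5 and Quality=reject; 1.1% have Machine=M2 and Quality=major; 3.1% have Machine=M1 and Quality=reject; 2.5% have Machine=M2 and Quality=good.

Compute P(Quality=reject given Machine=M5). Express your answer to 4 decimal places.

P(Machine=M5) = 0.032 + 0.109 + 0.071 + 0.060 = 0.272.
P(Quality=reject | Machine=M5) = 0.060/0.272 = 0.2206.

0.2206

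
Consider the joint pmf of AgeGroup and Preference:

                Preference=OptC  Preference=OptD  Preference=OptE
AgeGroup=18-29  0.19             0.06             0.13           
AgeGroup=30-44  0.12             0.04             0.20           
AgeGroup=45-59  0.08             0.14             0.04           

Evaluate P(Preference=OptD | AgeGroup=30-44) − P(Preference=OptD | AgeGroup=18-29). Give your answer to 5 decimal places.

-0.04678

P(AgeGroup=30-44) = 0.12 + 0.04 + 0.20 = 0.36; P(Preference=OptD | AgeGroup=30-44) = 0.04/0.36 = 0.111111.
P(AgeGroup=18-29) = 0.19 + 0.06 + 0.13 = 0.38; P(Preference=OptD | AgeGroup=18-29) = 0.06/0.38 = 0.157895.
Difference = -0.04678.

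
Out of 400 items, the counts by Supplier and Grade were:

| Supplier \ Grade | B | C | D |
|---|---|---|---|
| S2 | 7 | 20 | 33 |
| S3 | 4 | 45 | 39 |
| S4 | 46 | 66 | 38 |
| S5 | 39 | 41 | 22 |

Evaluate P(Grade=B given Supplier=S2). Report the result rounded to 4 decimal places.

0.1167

Total with Supplier=S2: 7 + 20 + 33 = 60.
P(Grade=B | Supplier=S2) = 7/60 = 0.1167.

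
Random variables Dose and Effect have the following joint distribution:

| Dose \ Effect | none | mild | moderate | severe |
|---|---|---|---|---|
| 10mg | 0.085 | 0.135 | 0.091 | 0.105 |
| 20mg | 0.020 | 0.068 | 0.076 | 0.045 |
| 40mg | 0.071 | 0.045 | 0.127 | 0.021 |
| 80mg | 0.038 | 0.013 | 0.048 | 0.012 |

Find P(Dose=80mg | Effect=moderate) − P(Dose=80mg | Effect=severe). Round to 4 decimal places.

0.0748

P(Effect=moderate) = 0.091 + 0.076 + 0.127 + 0.048 = 0.342; P(Dose=80mg | Effect=moderate) = 0.048/0.342 = 0.14035.
P(Effect=severe) = 0.105 + 0.045 + 0.021 + 0.012 = 0.183; P(Dose=80mg | Effect=severe) = 0.012/0.183 = 0.06557.
Difference = 0.0748.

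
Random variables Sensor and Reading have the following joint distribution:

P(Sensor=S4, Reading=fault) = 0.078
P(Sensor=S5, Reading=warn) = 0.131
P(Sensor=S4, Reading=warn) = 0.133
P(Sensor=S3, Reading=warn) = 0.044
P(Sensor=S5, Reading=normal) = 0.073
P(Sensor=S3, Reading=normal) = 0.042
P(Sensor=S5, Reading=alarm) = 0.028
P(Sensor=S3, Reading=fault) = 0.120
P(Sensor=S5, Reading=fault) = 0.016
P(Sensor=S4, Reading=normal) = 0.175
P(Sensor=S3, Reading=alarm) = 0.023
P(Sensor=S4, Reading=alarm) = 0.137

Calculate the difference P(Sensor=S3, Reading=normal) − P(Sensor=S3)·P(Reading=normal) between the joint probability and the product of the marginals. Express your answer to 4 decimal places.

P(Sensor=S3) = 0.042 + 0.044 + 0.023 + 0.120 = 0.229.
P(Reading=normal) = 0.042 + 0.175 + 0.073 = 0.290.
P(Sensor=S3, Reading=normal) − P(Sensor=S3)P(Reading=normal) = 0.042 − 0.229×0.290 = -0.0244.

-0.0244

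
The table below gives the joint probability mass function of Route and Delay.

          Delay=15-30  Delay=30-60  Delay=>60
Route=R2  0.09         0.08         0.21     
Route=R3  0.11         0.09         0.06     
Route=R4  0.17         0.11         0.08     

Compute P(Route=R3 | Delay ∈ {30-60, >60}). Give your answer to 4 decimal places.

P(Delay=30-60) = 0.08 + 0.09 + 0.11 = 0.28.
P(Delay=>60) = 0.21 + 0.06 + 0.08 = 0.35.
P(Delay ∈ {30-60, >60}) = 0.28 + 0.35 = 0.63; P(Route=R3, Delay ∈ {30-60, >60}) = 0.09 + 0.06 = 0.15.
P(Route=R3 | Delay ∈ {30-60, >60}) = 0.15/0.63 = 0.2381.

0.2381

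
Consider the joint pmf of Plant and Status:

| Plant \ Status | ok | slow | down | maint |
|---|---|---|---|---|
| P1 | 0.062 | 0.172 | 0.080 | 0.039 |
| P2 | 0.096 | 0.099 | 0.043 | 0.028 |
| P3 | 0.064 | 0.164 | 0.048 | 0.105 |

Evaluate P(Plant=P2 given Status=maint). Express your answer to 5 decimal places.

P(Status=maint) = 0.039 + 0.028 + 0.105 = 0.172.
P(Plant=P2 | Status=maint) = 0.028/0.172 = 0.16279.

0.16279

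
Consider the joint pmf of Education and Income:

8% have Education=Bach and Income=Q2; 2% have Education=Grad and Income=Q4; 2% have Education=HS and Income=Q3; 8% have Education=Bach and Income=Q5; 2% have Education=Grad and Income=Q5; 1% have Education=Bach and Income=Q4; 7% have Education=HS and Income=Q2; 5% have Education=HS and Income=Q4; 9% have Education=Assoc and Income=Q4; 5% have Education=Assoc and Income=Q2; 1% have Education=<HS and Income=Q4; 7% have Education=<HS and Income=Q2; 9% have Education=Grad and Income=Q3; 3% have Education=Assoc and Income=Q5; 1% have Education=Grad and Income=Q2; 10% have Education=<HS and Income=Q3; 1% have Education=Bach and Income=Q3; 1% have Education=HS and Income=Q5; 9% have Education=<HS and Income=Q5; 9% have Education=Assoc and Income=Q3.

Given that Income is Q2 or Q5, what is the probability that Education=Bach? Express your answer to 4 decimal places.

P(Income=Q2) = 0.07 + 0.07 + 0.05 + 0.08 + 0.01 = 0.28.
P(Income=Q5) = 0.09 + 0.01 + 0.03 + 0.08 + 0.02 = 0.23.
P(Income ∈ {Q2, Q5}) = 0.28 + 0.23 = 0.51; P(Education=Bach, Income ∈ {Q2, Q5}) = 0.08 + 0.08 = 0.16.
P(Education=Bach | Income ∈ {Q2, Q5}) = 0.16/0.51 = 0.3137.

0.3137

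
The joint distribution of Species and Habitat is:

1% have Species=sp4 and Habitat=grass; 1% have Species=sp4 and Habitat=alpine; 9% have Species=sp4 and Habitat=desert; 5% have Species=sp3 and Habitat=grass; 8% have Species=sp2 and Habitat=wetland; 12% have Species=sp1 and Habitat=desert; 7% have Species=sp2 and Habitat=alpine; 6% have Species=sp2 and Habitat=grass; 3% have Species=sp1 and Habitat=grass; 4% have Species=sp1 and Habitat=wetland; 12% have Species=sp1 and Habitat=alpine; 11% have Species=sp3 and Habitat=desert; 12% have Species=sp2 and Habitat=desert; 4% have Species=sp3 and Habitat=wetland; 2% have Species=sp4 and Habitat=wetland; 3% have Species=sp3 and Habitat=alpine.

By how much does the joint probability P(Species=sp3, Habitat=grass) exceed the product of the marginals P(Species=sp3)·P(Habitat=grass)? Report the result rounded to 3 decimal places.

0.016

P(Species=sp3) = 0.05 + 0.04 + 0.11 + 0.03 = 0.23.
P(Habitat=grass) = 0.03 + 0.06 + 0.05 + 0.01 = 0.15.
P(Species=sp3, Habitat=grass) − P(Species=sp3)P(Habitat=grass) = 0.05 − 0.23×0.15 = 0.016.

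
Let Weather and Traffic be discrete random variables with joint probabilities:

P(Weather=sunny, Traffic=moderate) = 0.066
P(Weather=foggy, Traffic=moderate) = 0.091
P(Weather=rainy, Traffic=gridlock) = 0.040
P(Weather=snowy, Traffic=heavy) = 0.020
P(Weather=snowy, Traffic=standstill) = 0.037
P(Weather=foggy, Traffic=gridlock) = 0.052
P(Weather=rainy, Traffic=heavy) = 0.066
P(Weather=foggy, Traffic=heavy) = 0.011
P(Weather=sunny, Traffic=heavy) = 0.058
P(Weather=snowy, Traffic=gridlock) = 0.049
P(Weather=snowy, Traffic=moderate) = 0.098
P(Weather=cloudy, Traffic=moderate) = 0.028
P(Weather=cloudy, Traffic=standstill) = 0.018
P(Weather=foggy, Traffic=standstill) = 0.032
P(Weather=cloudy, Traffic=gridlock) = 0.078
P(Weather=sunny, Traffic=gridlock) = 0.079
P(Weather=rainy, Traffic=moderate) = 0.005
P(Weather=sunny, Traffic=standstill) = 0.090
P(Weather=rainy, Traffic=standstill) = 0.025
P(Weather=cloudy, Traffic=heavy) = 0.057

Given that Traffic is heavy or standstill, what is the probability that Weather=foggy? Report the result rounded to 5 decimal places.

P(Traffic=heavy) = 0.058 + 0.057 + 0.066 + 0.020 + 0.011 = 0.212.
P(Traffic=standstill) = 0.090 + 0.018 + 0.025 + 0.037 + 0.032 = 0.202.
P(Traffic ∈ {heavy, standstill}) = 0.212 + 0.202 = 0.414; P(Weather=foggy, Traffic ∈ {heavy, standstill}) = 0.011 + 0.032 = 0.043.
P(Weather=foggy | Traffic ∈ {heavy, standstill}) = 0.043/0.414 = 0.10386.

0.10386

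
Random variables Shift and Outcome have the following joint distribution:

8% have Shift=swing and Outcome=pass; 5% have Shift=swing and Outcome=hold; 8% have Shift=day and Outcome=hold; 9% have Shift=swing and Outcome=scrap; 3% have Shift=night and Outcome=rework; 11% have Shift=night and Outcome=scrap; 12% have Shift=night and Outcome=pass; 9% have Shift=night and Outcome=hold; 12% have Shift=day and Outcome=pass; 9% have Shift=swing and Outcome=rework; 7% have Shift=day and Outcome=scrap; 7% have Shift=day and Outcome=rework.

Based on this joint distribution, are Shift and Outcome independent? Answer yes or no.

P(Shift=night) = 0.35 and P(Outcome=rework) = 0.19, so their product is 0.0665, but P(Shift=night, Outcome=rework) = 0.03. Since these differ, Shift and Outcome are not independent.

no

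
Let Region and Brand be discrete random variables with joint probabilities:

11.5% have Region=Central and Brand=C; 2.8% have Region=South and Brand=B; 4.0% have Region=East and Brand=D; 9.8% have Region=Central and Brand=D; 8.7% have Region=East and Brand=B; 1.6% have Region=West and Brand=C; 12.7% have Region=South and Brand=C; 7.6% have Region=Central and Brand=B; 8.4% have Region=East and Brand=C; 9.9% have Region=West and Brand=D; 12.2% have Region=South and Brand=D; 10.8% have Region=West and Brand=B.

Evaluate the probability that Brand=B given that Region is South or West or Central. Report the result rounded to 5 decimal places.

P(Region=South) = 0.028 + 0.127 + 0.122 = 0.277.
P(Region=West) = 0.108 + 0.016 + 0.099 = 0.223.
P(Region=Central) = 0.076 + 0.115 + 0.098 = 0.289.
P(Region ∈ {South, West, Central}) = 0.277 + 0.223 + 0.289 = 0.789; P(Brand=B, Region ∈ {South, West, Central}) = 0.028 + 0.108 + 0.076 = 0.212.
P(Brand=B | Region ∈ {South, West, Central}) = 0.212/0.789 = 0.26869.

0.26869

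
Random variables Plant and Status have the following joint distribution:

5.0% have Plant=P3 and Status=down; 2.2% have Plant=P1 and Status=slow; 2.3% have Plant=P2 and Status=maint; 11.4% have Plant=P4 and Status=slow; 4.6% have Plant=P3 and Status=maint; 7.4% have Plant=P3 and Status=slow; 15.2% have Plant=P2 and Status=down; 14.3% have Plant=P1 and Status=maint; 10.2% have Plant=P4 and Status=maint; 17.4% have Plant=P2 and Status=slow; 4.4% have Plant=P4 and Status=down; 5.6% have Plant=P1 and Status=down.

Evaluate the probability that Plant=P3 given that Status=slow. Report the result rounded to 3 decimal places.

0.193

P(Status=slow) = 0.022 + 0.174 + 0.074 + 0.114 = 0.384.
P(Plant=P3 | Status=slow) = 0.074/0.384 = 0.193.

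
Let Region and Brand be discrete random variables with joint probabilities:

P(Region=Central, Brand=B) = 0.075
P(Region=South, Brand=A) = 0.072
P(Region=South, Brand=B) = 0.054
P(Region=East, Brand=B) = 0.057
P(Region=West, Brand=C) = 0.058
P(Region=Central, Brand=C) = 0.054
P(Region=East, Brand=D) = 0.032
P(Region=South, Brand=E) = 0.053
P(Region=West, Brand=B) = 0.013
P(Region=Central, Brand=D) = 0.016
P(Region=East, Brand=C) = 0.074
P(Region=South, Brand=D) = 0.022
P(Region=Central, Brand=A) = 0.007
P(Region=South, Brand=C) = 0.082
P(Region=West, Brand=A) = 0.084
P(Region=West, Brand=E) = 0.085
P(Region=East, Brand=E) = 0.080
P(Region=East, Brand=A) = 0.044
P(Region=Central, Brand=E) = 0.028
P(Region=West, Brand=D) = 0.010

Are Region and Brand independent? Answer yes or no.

P(Region=Central) = 0.180 and P(Brand=B) = 0.199, so their product is 0.03582, but P(Region=Central, Brand=B) = 0.075. Since these differ, Region and Brand are not independent.

no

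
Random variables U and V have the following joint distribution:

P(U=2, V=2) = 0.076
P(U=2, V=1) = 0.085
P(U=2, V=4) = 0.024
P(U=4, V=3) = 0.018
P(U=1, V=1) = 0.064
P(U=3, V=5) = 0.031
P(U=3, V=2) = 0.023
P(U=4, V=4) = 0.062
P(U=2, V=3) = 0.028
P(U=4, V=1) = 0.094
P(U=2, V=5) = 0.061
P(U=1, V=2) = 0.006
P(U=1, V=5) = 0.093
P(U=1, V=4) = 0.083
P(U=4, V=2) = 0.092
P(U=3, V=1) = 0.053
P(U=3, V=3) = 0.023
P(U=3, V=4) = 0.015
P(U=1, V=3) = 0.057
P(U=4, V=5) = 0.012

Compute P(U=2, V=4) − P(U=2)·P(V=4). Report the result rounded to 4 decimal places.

-0.0264

P(U=2) = 0.085 + 0.076 + 0.028 + 0.024 + 0.061 = 0.274.
P(V=4) = 0.083 + 0.024 + 0.015 + 0.062 = 0.184.
P(U=2, V=4) − P(U=2)P(V=4) = 0.024 − 0.274×0.184 = -0.0264.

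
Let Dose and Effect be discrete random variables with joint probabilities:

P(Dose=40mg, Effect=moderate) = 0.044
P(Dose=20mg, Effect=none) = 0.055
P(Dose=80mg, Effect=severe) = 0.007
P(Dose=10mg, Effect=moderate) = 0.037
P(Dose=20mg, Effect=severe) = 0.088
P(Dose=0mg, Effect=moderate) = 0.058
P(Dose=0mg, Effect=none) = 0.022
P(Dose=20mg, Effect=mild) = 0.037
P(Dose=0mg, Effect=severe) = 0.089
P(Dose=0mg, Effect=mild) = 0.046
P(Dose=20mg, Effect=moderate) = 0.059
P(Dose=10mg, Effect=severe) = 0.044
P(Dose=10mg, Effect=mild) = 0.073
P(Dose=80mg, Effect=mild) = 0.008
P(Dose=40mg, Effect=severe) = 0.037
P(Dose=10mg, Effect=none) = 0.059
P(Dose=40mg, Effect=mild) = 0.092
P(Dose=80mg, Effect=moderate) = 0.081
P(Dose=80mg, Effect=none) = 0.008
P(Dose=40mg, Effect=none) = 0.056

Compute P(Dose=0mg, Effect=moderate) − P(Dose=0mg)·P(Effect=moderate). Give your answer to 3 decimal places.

-0.002

P(Dose=0mg) = 0.022 + 0.046 + 0.058 + 0.089 = 0.215.
P(Effect=moderate) = 0.058 + 0.037 + 0.059 + 0.044 + 0.081 = 0.279.
P(Dose=0mg, Effect=moderate) − P(Dose=0mg)P(Effect=moderate) = 0.058 − 0.215×0.279 = -0.002.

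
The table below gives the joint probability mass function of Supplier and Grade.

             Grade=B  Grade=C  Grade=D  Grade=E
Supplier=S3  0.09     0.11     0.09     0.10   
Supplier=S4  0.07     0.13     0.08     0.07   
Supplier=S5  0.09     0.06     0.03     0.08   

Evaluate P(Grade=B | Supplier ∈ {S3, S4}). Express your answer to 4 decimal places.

0.2162

P(Supplier=S3) = 0.09 + 0.11 + 0.09 + 0.10 = 0.39.
P(Supplier=S4) = 0.07 + 0.13 + 0.08 + 0.07 = 0.35.
P(Supplier ∈ {S3, S4}) = 0.39 + 0.35 = 0.74; P(Grade=B, Supplier ∈ {S3, S4}) = 0.09 + 0.07 = 0.16.
P(Grade=B | Supplier ∈ {S3, S4}) = 0.16/0.74 = 0.2162.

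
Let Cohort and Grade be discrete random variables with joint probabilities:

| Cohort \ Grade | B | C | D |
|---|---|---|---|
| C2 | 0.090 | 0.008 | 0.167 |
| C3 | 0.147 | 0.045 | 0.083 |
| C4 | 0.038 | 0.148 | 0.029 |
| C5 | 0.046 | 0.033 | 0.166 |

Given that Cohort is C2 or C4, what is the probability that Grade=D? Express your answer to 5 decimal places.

0.40833

P(Cohort=C2) = 0.090 + 0.008 + 0.167 = 0.265.
P(Cohort=C4) = 0.038 + 0.148 + 0.029 = 0.215.
P(Cohort ∈ {C2, C4}) = 0.265 + 0.215 = 0.480; P(Grade=D, Cohort ∈ {C2, C4}) = 0.167 + 0.029 = 0.196.
P(Grade=D | Cohort ∈ {C2, C4}) = 0.196/0.480 = 0.40833.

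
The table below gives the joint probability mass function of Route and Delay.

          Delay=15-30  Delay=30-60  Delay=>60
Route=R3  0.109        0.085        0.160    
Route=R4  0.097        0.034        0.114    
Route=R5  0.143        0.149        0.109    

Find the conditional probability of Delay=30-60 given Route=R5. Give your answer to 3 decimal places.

P(Route=R5) = 0.143 + 0.149 + 0.109 = 0.401.
P(Delay=30-60 | Route=R5) = 0.149/0.401 = 0.372.

0.372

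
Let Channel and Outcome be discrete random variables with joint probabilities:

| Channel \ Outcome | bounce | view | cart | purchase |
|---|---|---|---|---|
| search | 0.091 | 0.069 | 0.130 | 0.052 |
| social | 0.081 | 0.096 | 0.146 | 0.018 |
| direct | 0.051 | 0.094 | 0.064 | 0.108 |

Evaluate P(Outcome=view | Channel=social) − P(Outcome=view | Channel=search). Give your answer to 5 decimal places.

P(Channel=social) = 0.081 + 0.096 + 0.146 + 0.018 = 0.341; P(Outcome=view | Channel=social) = 0.096/0.341 = 0.281525.
P(Channel=search) = 0.091 + 0.069 + 0.130 + 0.052 = 0.342; P(Outcome=view | Channel=search) = 0.069/0.342 = 0.201754.
Difference = 0.07977.

0.07977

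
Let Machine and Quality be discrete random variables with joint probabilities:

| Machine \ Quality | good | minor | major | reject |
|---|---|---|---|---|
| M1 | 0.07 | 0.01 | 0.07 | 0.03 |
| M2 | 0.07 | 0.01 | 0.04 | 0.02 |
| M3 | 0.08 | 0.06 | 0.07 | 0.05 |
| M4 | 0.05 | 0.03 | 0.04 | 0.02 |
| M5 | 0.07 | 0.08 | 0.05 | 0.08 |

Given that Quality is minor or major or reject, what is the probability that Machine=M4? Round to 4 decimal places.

P(Quality=minor) = 0.01 + 0.01 + 0.06 + 0.03 + 0.08 = 0.19.
P(Quality=major) = 0.07 + 0.04 + 0.07 + 0.04 + 0.05 = 0.27.
P(Quality=reject) = 0.03 + 0.02 + 0.05 + 0.02 + 0.08 = 0.20.
P(Quality ∈ {minor, major, reject}) = 0.19 + 0.27 + 0.20 = 0.66; P(Machine=M4, Quality ∈ {minor, major, reject}) = 0.03 + 0.04 + 0.02 = 0.09.
P(Machine=M4 | Quality ∈ {minor, major, reject}) = 0.09/0.66 = 0.1364.

0.1364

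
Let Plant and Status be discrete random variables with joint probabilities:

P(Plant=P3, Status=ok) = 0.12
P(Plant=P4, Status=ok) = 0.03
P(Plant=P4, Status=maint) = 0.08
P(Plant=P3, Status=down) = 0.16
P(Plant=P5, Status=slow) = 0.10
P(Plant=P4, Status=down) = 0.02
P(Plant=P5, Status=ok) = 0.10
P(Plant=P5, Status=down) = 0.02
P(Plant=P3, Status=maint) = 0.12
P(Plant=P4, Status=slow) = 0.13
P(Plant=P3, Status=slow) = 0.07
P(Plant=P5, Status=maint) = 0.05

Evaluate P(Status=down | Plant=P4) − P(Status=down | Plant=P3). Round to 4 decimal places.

-0.2635

P(Plant=P4) = 0.03 + 0.13 + 0.02 + 0.08 = 0.26; P(Status=down | Plant=P4) = 0.02/0.26 = 0.07692.
P(Plant=P3) = 0.12 + 0.07 + 0.16 + 0.12 = 0.47; P(Status=down | Plant=P3) = 0.16/0.47 = 0.34043.
Difference = -0.2635.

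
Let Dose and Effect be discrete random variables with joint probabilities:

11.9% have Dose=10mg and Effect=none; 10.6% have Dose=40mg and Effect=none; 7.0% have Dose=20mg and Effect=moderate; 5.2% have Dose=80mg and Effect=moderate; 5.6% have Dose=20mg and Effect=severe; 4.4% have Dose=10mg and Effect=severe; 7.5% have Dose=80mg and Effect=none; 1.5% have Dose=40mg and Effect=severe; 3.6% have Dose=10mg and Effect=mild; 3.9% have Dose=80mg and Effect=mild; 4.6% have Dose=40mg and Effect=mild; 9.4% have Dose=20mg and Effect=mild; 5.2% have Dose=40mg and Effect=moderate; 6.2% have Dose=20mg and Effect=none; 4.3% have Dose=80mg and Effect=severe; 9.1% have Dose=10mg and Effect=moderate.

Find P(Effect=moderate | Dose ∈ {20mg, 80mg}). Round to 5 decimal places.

0.24847

P(Dose=20mg) = 0.062 + 0.094 + 0.070 + 0.056 = 0.282.
P(Dose=80mg) = 0.075 + 0.039 + 0.052 + 0.043 = 0.209.
P(Dose ∈ {20mg, 80mg}) = 0.282 + 0.209 = 0.491; P(Effect=moderate, Dose ∈ {20mg, 80mg}) = 0.070 + 0.052 = 0.122.
P(Effect=moderate | Dose ∈ {20mg, 80mg}) = 0.122/0.491 = 0.24847.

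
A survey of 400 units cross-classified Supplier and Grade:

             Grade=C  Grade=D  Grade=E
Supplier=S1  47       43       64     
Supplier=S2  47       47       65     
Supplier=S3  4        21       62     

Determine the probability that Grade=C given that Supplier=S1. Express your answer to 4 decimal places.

Total with Supplier=S1: 47 + 43 + 64 = 154.
P(Grade=C | Supplier=S1) = 47/154 = 0.3052.

0.3052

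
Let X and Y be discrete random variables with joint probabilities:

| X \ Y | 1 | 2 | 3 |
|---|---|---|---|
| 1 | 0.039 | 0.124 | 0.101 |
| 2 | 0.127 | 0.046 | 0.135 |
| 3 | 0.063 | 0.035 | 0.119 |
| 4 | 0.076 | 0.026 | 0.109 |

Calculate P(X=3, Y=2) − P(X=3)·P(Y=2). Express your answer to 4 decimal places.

P(X=3) = 0.063 + 0.035 + 0.119 = 0.217.
P(Y=2) = 0.124 + 0.046 + 0.035 + 0.026 = 0.231.
P(X=3, Y=2) − P(X=3)P(Y=2) = 0.035 − 0.217×0.231 = -0.0151.

-0.0151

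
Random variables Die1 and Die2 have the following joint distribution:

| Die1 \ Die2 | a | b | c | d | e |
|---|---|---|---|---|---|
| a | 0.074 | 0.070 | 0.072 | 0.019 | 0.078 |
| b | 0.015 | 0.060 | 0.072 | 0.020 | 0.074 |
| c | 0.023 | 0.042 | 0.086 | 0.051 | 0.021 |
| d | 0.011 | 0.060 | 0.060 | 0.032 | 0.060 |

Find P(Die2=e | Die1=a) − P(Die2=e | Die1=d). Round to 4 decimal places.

-0.0199

P(Die1=a) = 0.074 + 0.070 + 0.072 + 0.019 + 0.078 = 0.313; P(Die2=e | Die1=a) = 0.078/0.313 = 0.24920.
P(Die1=d) = 0.011 + 0.060 + 0.060 + 0.032 + 0.060 = 0.223; P(Die2=e | Die1=d) = 0.060/0.223 = 0.26906.
Difference = -0.0199.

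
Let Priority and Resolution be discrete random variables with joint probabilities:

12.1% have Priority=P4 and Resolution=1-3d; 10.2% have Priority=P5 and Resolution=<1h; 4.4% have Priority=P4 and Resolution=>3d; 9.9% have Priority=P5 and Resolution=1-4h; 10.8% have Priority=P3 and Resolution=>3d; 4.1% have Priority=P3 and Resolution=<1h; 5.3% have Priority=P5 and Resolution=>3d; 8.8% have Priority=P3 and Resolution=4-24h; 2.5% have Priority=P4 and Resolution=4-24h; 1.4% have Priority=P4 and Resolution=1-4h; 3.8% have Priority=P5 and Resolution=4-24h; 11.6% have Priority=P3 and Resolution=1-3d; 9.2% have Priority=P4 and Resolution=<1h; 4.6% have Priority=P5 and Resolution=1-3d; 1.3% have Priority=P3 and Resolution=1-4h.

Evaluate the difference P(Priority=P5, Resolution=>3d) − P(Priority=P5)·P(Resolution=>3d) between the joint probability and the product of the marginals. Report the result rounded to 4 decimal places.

P(Priority=P5) = 0.102 + 0.099 + 0.038 + 0.046 + 0.053 = 0.338.
P(Resolution=>3d) = 0.108 + 0.044 + 0.053 = 0.205.
P(Priority=P5, Resolution=>3d) − P(Priority=P5)P(Resolution=>3d) = 0.053 − 0.338×0.205 = -0.0163.

-0.0163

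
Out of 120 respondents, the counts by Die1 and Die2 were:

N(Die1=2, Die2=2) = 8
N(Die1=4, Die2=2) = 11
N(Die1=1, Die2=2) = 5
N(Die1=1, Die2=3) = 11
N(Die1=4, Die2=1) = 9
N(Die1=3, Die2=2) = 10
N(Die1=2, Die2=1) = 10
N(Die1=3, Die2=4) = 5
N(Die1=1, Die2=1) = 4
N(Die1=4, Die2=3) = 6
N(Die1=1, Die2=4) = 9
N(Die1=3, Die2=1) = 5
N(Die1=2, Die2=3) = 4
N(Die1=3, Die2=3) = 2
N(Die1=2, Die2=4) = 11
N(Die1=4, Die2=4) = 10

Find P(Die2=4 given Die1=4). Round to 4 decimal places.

0.2778

Total with Die1=4: 9 + 11 + 6 + 10 = 36.
P(Die2=4 | Die1=4) = 10/36 = 0.2778.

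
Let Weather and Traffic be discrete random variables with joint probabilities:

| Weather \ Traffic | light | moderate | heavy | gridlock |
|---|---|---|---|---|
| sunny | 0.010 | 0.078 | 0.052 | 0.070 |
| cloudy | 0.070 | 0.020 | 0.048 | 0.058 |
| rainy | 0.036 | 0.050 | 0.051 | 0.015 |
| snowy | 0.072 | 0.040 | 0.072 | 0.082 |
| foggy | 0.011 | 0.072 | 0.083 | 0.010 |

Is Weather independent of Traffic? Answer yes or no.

no

P(Weather=sunny) = 0.210 and P(Traffic=light) = 0.199, so their product is 0.04179, but P(Weather=sunny, Traffic=light) = 0.010. Since these differ, Weather and Traffic are not independent.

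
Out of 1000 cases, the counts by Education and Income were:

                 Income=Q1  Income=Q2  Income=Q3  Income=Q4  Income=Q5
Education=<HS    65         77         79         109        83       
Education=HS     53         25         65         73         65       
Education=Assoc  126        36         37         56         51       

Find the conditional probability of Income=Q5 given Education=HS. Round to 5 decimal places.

0.23132

Total with Education=HS: 53 + 25 + 65 + 73 + 65 = 281.
P(Income=Q5 | Education=HS) = 65/281 = 0.23132.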